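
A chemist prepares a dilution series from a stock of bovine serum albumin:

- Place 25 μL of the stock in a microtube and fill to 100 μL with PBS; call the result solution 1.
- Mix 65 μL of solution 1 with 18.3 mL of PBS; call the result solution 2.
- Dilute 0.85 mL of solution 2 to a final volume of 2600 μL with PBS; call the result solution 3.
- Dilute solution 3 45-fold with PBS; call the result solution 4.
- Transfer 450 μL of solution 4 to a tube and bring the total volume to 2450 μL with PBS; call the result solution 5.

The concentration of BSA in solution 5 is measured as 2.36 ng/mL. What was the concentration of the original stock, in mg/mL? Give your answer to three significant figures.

2.00 mg/mL

Step 1: 25 μL brought to 100 μL → factor 100/25 = 4
Step 2: 65 μL + 18.3 mL = 18365 μL total → factor 18365/65 = 282.54
Step 3: 0.85 mL brought to 2600 μL → factor 2.6/0.85 = 3.0588
Step 4: 45-fold → factor 45
Step 5: 450 μL brought to 2450 μL → factor 2450/450 = 5.4444
Overall dilution factor = 4 × 282.54 × 3.0588 × 45 × 5.4444 = 8.4695 × 10^5
Stock = 2.36 ng/mL × 8.4695 × 10^5 = 1.999 × 10^6 ng/mL = 2.00 mg/mL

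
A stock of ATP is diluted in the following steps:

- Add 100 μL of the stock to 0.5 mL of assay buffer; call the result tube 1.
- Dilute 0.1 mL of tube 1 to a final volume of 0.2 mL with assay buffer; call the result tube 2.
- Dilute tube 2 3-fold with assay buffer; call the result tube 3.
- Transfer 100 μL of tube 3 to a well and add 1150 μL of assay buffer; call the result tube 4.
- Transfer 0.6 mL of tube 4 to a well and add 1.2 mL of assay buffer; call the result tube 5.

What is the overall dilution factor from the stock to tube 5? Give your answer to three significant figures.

Step 1: 100 μL + 0.5 mL = 600 μL total → factor 600/100 = 6
Step 2: 0.1 mL brought to 0.2 mL → factor 0.2/0.1 = 2
Step 3: 3-fold → factor 3
Step 4: 100 μL + 1150 μL = 1250 μL total → factor 1250/100 = 12.5
Step 5: 0.6 mL + 1.2 mL = 1.8 mL total → factor 1.8/0.6 = 3
Overall dilution factor = 6 × 2 × 3 × 12.5 × 3 = 1350

1.35 × 10^3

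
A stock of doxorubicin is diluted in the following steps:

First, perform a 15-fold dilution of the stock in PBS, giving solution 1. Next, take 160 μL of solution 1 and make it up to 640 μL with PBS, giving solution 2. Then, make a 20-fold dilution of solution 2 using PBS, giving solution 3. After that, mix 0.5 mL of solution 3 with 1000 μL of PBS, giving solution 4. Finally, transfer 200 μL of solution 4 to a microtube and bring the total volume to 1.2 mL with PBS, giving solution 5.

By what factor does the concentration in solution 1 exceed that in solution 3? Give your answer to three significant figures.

Step 1: 15-fold → factor 15
Step 2: 160 μL brought to 640 μL → factor 640/160 = 4
Step 3: 20-fold → factor 20
Dilution factor to solution 1 = 15; to solution 3 = 1200
[solution 1]/[solution 3] = (factor to solution 3)/(factor to solution 1) = 1200/15 = 80.0

80.0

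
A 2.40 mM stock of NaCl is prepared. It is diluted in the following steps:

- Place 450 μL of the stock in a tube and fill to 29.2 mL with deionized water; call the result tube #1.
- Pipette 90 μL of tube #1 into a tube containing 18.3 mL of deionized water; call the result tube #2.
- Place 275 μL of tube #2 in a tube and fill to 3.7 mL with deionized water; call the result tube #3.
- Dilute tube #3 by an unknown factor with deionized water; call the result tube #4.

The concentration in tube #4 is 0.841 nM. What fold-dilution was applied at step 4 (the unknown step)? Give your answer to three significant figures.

Step 1: 450 μL brought to 29.2 mL → factor 29200/450 = 64.889
Step 2: 90 μL + 18.3 mL = 18390 μL total → factor 18390/90 = 204.33
Step 3: 275 μL brought to 3.7 mL → factor 3700/275 = 13.455
Step 4: unknown factor x
Product of known-step factors = 1.7839 × 10^5
Overall factor = 2.40 mM / (0.841 nM) = 2.8537 × 10^6
x = 2.8537 × 10^6 / 1.7839 × 10^5 = 16.0

16.0-fold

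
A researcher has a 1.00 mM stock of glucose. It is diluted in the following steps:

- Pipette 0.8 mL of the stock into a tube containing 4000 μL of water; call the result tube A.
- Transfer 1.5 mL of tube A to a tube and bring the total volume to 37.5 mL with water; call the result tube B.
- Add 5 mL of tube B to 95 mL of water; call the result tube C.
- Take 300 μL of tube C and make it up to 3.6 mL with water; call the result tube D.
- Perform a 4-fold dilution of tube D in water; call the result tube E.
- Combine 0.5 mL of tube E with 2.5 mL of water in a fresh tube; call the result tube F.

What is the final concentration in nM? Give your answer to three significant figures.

1.16 nM

Step 1: 0.8 mL + 4000 μL = 4.8 mL total → factor 4.8/0.8 = 6
Step 2: 1.5 mL brought to 37.5 mL → factor 37.5/1.5 = 25
Step 3: 5 mL + 95 mL = 100 mL total → factor 100/5 = 20
Step 4: 300 μL brought to 3.6 mL → factor 3600/300 = 12
Step 5: 4-fold → factor 4
Step 6: 0.5 mL + 2.5 mL = 3 mL total → factor 3/0.5 = 6
Overall dilution factor = 6 × 25 × 20 × 12 × 4 × 6 = 8.64 × 10^5
Final = 1.00 mM / 8.64 × 10^5 = 1.157 × 10^-6 mM = 1.16 nM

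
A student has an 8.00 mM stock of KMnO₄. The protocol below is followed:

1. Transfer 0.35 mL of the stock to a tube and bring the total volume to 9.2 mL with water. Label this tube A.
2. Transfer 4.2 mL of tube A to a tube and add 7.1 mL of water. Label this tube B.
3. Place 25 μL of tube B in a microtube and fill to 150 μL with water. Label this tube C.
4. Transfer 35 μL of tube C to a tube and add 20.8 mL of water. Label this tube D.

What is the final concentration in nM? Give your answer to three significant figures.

31.7 nM

Step 1: 0.35 mL brought to 9.2 mL → factor 9.2/0.35 = 26.286
Step 2: 4.2 mL + 7.1 mL = 11.3 mL total → factor 11.3/4.2 = 2.6905
Step 3: 25 μL brought to 150 μL → factor 150/25 = 6
Step 4: 35 μL + 20.8 mL = 20835 μL total → factor 20835/35 = 595.29
Overall dilution factor = 26.286 × 2.6905 × 6 × 595.29 = 2.526 × 10^5
Final = 8.00 mM / 2.526 × 10^5 = 3.167 × 10^-5 mM = 31.7 nM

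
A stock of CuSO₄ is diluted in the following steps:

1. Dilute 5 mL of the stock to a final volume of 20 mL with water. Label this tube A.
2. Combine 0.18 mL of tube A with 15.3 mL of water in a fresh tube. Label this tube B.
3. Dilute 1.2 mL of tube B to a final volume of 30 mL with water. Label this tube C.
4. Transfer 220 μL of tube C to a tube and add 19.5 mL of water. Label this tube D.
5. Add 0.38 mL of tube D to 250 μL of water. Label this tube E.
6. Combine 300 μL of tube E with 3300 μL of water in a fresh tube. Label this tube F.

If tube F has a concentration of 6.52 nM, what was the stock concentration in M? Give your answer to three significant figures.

Step 1: 5 mL brought to 20 mL → factor 20/5 = 4
Step 2: 0.18 mL + 15.3 mL = 15.48 mL total → factor 15.48/0.18 = 86
Step 3: 1.2 mL brought to 30 mL → factor 30/1.2 = 25
Step 4: 220 μL + 19.5 mL = 19720 μL total → factor 19720/220 = 89.636
Step 5: 0.38 mL + 250 μL = 0.63 mL total → factor 0.63/0.38 = 1.6579
Step 6: 300 μL + 3300 μL = 3600 μL total → factor 3600/300 = 12
Overall dilution factor = 4 × 86 × 25 × 89.636 × 1.6579 × 12 = 1.5336 × 10^7
Stock = 6.52 nM × 1.5336 × 10^7 = 9.999 × 10^7 nM = 0.100 M

0.100 M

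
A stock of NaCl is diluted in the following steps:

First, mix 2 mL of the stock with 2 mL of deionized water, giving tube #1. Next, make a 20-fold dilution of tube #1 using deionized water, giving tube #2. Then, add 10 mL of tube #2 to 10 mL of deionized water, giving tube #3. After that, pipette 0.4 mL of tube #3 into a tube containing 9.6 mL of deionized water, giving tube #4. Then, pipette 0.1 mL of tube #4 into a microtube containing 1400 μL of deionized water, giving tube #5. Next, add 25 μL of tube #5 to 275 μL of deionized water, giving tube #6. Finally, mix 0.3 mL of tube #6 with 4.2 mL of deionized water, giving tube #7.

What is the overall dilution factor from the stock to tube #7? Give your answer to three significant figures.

Step 1: 2 mL + 2 mL = 4 mL total → factor 4/2 = 2
Step 2: 20-fold → factor 20
Step 3: 10 mL + 10 mL = 20 mL total → factor 20/10 = 2
Step 4: 0.4 mL + 9.6 mL = 10 mL total → factor 10/0.4 = 25
Step 5: 0.1 mL + 1400 μL = 1.5 mL total → factor 1.5/0.1 = 15
Step 6: 25 μL + 275 μL = 300 μL total → factor 300/25 = 12
Step 7: 0.3 mL + 4.2 mL = 4.5 mL total → factor 4.5/0.3 = 15
Overall dilution factor = 2 × 20 × 2 × 25 × 15 × 12 × 15 = 5.4 × 10^6

5.40 × 10^6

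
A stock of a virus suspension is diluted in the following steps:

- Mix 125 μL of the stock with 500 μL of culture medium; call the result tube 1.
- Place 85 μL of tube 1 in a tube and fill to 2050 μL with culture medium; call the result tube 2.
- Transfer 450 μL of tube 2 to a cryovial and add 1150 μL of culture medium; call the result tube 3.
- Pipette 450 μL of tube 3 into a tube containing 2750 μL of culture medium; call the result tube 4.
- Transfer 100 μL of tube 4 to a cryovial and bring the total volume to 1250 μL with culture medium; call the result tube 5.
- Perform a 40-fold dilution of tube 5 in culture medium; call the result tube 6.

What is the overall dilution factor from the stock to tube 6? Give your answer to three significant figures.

Step 1: 125 μL + 500 μL = 625 μL total → factor 625/125 = 5
Step 2: 85 μL brought to 2050 μL → factor 2050/85 = 24.118
Step 3: 450 μL + 1150 μL = 1600 μL total → factor 1600/450 = 3.5556
Step 4: 450 μL + 2750 μL = 3200 μL total → factor 3200/450 = 7.1111
Step 5: 100 μL brought to 1250 μL → factor 1250/100 = 12.5
Step 6: 40-fold → factor 40
Overall dilution factor = 5 × 24.118 × 3.5556 × 7.1111 × 12.5 × 40 = 1.5245 × 10^6

1.52 × 10^6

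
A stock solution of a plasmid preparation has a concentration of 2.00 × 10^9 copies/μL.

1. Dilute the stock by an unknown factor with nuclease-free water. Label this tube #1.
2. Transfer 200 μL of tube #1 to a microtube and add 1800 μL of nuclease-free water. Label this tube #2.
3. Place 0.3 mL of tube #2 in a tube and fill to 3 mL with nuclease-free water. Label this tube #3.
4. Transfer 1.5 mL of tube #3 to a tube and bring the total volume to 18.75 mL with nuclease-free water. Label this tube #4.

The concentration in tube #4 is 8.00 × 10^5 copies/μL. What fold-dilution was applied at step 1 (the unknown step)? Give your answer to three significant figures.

Step 1: unknown factor x
Step 2: 200 μL + 1800 μL = 2000 μL total → factor 2000/200 = 10
Step 3: 0.3 mL brought to 3 mL → factor 3/0.3 = 10
Step 4: 1.5 mL brought to 18.75 mL → factor 18.75/1.5 = 12.5
Product of known-step factors = 1250
Overall factor = 2.00 × 10^9 copies/μL / (8.00 × 10^5 copies/μL) = 2500
x = 2500 / 1250 = 2.00

2.00-fold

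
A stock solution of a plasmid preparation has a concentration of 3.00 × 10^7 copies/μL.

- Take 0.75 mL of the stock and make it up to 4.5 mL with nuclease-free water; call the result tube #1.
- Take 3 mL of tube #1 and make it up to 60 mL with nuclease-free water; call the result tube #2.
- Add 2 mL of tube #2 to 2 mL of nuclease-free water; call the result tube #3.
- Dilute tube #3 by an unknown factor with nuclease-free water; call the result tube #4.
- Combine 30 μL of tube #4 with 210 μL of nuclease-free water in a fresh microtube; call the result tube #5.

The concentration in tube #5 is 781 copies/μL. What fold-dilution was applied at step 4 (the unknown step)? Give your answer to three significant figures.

20.0-fold

Step 1: 0.75 mL brought to 4.5 mL → factor 4.5/0.75 = 6
Step 2: 3 mL brought to 60 mL → factor 60/3 = 20
Step 3: 2 mL + 2 mL = 4 mL total → factor 4/2 = 2
Step 4: unknown factor x
Step 5: 30 μL + 210 μL = 240 μL total → factor 240/30 = 8
Product of known-step factors = 1920
Overall factor = 3.00 × 10^7 copies/μL / (781 copies/μL) = 38412
x = 38412 / 1920 = 20.0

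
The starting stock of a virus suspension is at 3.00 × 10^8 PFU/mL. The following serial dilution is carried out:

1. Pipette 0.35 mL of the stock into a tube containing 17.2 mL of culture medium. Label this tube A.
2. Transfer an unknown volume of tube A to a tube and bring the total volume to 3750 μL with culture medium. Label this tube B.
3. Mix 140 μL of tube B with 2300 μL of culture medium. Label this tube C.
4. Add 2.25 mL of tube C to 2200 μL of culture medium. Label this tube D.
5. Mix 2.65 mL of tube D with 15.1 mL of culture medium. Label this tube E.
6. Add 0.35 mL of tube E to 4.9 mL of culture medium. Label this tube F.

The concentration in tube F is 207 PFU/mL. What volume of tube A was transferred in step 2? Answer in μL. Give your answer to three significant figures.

Step 1: 0.35 mL + 17.2 mL = 17.55 mL total → factor 17.55/0.35 = 50.143
Step 2: v brought to 3750 μL → factor = 3750 μL/v
Step 3: 140 μL + 2300 μL = 2440 μL total → factor 2440/140 = 17.429
Step 4: 2.25 mL + 2200 μL = 4.45 mL total → factor 4.45/2.25 = 1.9778
Step 5: 2.65 mL + 15.1 mL = 17.75 mL total → factor 17.75/2.65 = 6.6981
Step 6: 0.35 mL + 4.9 mL = 5.25 mL total → factor 5.25/0.35 = 15
Product of known-step factors = 1.7366 × 10^5
Overall factor = 3.00 × 10^8 PFU/mL / (207 PFU/mL) = 1.4493 × 10^6
Step-2 factor = 1.4493 × 10^6 / 1.7366 × 10^5 = 8.3456
v = 3750 μL / 8.3456 = 449 μL

449 μL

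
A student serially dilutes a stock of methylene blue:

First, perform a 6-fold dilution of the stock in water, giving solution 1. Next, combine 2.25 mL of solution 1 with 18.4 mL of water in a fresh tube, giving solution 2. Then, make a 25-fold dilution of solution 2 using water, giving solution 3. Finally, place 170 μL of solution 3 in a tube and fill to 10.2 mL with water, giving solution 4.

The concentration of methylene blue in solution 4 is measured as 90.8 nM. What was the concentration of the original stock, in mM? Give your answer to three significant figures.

Step 1: 6-fold → factor 6
Step 2: 2.25 mL + 18.4 mL = 20.65 mL total → factor 20.65/2.25 = 9.1778
Step 3: 25-fold → factor 25
Step 4: 170 μL brought to 10.2 mL → factor 10200/170 = 60
Overall dilution factor = 6 × 9.1778 × 25 × 60 = 82600
Stock = 90.8 nM × 82600 = 7.500 × 10^6 nM = 7.50 mM

7.50 mM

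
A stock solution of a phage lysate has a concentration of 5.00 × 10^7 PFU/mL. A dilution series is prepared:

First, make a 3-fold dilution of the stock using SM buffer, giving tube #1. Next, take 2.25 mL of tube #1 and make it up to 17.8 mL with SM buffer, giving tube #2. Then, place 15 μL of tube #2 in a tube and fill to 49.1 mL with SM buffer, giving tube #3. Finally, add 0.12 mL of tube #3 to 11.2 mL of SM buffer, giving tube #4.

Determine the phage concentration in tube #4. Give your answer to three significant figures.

6.82 PFU/mL

Step 1: 3-fold → factor 3
Step 2: 2.25 mL brought to 17.8 mL → factor 17.8/2.25 = 7.9111
Step 3: 15 μL brought to 49.1 mL → factor 49100/15 = 3273.3
Step 4: 0.12 mL + 11.2 mL = 11.32 mL total → factor 11.32/0.12 = 94.333
Overall dilution factor = 3 × 7.9111 × 3273.3 × 94.333 = 7.3285 × 10^6
Final = 5.00 × 10^7 PFU/mL / 7.3285 × 10^6 = 6.82 PFU/mL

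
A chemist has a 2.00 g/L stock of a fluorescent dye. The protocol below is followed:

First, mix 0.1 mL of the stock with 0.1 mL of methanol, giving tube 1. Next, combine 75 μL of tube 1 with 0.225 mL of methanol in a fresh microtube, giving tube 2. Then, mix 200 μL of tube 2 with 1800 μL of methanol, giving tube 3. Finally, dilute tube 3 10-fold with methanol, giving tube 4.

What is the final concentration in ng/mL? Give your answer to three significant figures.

Step 1: 0.1 mL + 0.1 mL = 0.2 mL total → factor 0.2/0.1 = 2
Step 2: 75 μL + 0.225 mL = 300 μL total → factor 300/75 = 4
Step 3: 200 μL + 1800 μL = 2000 μL total → factor 2000/200 = 10
Step 4: 10-fold → factor 10
Overall dilution factor = 2 × 4 × 10 × 10 = 800
Final = 2.00 g/L / 800 = 0.002500 g/L = 2.50 × 10^3 ng/mL

2.50 × 10^3 ng/mL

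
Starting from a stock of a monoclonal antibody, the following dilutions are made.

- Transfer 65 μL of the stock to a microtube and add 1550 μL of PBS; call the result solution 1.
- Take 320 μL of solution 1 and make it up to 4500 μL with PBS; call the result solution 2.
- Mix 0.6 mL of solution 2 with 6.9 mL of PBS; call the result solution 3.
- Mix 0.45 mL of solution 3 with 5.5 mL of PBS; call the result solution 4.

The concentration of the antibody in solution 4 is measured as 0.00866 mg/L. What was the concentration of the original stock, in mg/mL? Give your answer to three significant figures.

0.500 mg/mL

Step 1: 65 μL + 1550 μL = 1615 μL total → factor 1615/65 = 24.846
Step 2: 320 μL brought to 4500 μL → factor 4500/320 = 14.062
Step 3: 0.6 mL + 6.9 mL = 7.5 mL total → factor 7.5/0.6 = 12.5
Step 4: 0.45 mL + 5.5 mL = 5.95 mL total → factor 5.95/0.45 = 13.222
Overall dilution factor = 24.846 × 14.062 × 12.5 × 13.222 = 57748
Stock = 0.00866 mg/L × 57748 = 500.1 mg/L = 0.500 mg/mL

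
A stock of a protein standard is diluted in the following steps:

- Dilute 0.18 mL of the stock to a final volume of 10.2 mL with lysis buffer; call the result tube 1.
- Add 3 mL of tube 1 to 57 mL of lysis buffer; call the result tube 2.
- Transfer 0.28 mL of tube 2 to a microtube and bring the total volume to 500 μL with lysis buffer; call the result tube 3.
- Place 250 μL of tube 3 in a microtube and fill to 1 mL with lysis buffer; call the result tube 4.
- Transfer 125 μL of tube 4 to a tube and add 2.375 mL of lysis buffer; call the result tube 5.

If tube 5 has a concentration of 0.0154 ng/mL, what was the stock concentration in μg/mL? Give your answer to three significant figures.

2.49 μg/mL

Step 1: 0.18 mL brought to 10.2 mL → factor 10.2/0.18 = 56.667
Step 2: 3 mL + 57 mL = 60 mL total → factor 60/3 = 20
Step 3: 0.28 mL brought to 500 μL → factor 0.5/0.28 = 1.7857
Step 4: 250 μL brought to 1 mL → factor 1000/250 = 4
Step 5: 125 μL + 2.375 mL = 2500 μL total → factor 2500/125 = 20
Overall dilution factor = 56.667 × 20 × 1.7857 × 4 × 20 = 1.619 × 10^5
Stock = 0.0154 ng/mL × 1.619 × 10^5 = 2493 ng/mL = 2.49 μg/mL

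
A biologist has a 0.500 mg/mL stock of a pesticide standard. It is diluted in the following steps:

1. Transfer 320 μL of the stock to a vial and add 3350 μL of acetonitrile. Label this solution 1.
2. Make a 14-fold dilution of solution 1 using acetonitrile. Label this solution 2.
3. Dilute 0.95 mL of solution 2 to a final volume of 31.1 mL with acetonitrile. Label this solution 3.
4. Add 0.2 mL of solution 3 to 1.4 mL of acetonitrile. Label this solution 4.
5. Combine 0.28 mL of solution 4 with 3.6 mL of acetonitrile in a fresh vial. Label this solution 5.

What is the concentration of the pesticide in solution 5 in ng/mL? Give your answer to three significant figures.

Step 1: 320 μL + 3350 μL = 3670 μL total → factor 3670/320 = 11.469
Step 2: 14-fold → factor 14
Step 3: 0.95 mL brought to 31.1 mL → factor 31.1/0.95 = 32.737
Step 4: 0.2 mL + 1.4 mL = 1.6 mL total → factor 1.6/0.2 = 8
Step 5: 0.28 mL + 3.6 mL = 3.88 mL total → factor 3.88/0.28 = 13.857
Overall dilution factor = 11.469 × 14 × 32.737 × 8 × 13.857 = 5.827 × 10^5
Final = 0.500 mg/mL / 5.827 × 10^5 = 8.581 × 10^-7 mg/mL = 0.858 ng/mL

0.858 ng/mL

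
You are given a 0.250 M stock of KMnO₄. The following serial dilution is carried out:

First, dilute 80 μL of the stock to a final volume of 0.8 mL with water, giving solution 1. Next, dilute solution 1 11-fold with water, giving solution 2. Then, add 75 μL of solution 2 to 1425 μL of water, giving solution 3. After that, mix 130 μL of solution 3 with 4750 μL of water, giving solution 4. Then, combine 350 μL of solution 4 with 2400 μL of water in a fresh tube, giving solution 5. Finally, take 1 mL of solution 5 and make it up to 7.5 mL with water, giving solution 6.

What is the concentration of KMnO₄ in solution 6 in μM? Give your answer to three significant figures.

Step 1: 80 μL brought to 0.8 mL → factor 800/80 = 10
Step 2: 11-fold → factor 11
Step 3: 75 μL + 1425 μL = 1500 μL total → factor 1500/75 = 20
Step 4: 130 μL + 4750 μL = 4880 μL total → factor 4880/130 = 37.538
Step 5: 350 μL + 2400 μL = 2750 μL total → factor 2750/350 = 7.8571
Step 6: 1 mL brought to 7.5 mL → factor 7.5/1 = 7.5
Overall dilution factor = 10 × 11 × 20 × 37.538 × 7.8571 × 7.5 = 4.8666 × 10^6
Final = 0.250 M / 4.8666 × 10^6 = 5.137 × 10^-8 M = 0.0514 μM

0.0514 μM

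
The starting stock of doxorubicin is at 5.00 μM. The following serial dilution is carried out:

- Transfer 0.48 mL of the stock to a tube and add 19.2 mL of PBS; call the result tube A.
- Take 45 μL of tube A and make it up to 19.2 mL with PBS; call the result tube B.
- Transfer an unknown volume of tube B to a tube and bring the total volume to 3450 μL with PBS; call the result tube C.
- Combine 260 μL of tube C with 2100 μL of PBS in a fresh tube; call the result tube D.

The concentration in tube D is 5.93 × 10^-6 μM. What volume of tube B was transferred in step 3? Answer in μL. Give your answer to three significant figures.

Step 1: 0.48 mL + 19.2 mL = 19.68 mL total → factor 19.68/0.48 = 41
Step 2: 45 μL brought to 19.2 mL → factor 19200/45 = 426.67
Step 3: v brought to 3450 μL → factor = 3450 μL/v
Step 4: 260 μL + 2100 μL = 2360 μL total → factor 2360/260 = 9.0769
Product of known-step factors = 1.5879 × 10^5
Overall factor = 5.00 μM / (5.93 × 10^-6 μM) = 8.4317 × 10^5
Step-3 factor = 8.4317 × 10^5 / 1.5879 × 10^5 = 5.3101
v = 3450 μL / 5.3101 = 650 μL

650 μL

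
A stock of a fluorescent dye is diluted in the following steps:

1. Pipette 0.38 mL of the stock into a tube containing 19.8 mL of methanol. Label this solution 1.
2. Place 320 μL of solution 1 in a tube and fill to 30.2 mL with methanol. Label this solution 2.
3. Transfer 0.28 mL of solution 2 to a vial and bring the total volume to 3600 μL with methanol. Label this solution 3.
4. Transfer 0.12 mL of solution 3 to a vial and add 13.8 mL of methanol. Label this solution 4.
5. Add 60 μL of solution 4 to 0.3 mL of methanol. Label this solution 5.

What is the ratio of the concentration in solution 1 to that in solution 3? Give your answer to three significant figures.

Step 1: 0.38 mL + 19.8 mL = 20.18 mL total → factor 20.18/0.38 = 53.105
Step 2: 320 μL brought to 30.2 mL → factor 30200/320 = 94.375
Step 3: 0.28 mL brought to 3600 μL → factor 3.6/0.28 = 12.857
Dilution factor to solution 1 = 53.105; to solution 3 = 64438
[solution 1]/[solution 3] = (factor to solution 3)/(factor to solution 1) = 64438/53.105 = 1.21 × 10^3

1.21 × 10^3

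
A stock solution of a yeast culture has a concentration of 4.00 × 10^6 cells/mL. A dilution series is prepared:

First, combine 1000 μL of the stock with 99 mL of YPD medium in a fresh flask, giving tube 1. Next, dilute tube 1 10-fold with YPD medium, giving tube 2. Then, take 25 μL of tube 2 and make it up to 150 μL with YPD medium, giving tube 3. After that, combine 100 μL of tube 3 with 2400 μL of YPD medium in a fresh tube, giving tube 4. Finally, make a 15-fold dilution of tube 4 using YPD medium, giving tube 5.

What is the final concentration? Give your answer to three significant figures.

Step 1: 1000 μL + 99 mL = 1 × 10^5 μL total → factor 1 × 10^5/1000 = 100
Step 2: 10-fold → factor 10
Step 3: 25 μL brought to 150 μL → factor 150/25 = 6
Step 4: 100 μL + 2400 μL = 2500 μL total → factor 2500/100 = 25
Step 5: 15-fold → factor 15
Overall dilution factor = 100 × 10 × 6 × 25 × 15 = 2.25 × 10^6
Final = 4.00 × 10^6 cells/mL / 2.25 × 10^6 = 1.78 cells/mL

1.78 cells/mL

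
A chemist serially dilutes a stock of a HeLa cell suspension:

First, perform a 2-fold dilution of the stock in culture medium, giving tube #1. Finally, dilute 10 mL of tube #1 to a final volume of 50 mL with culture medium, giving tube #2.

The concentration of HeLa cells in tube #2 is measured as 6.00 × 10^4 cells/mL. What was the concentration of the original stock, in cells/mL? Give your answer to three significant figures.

6.00 × 10^5 cells/mL

Step 1: 2-fold → factor 2
Step 2: 10 mL brought to 50 mL → factor 50/10 = 5
Overall dilution factor = 2 × 5 = 10
Stock = 6.00 × 10^4 cells/mL × 10 = 6.00 × 10^5 cells/mL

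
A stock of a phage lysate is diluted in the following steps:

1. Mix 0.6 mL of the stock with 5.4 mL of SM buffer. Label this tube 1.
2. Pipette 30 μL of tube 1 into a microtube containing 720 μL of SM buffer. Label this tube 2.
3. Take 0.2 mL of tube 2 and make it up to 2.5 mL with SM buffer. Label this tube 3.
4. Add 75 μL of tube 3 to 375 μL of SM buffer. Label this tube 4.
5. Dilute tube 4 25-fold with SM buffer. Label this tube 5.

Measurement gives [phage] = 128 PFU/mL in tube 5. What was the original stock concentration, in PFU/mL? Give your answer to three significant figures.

6.00 × 10^7 PFU/mL

Step 1: 0.6 mL + 5.4 mL = 6 mL total → factor 6/0.6 = 10
Step 2: 30 μL + 720 μL = 750 μL total → factor 750/30 = 25
Step 3: 0.2 mL brought to 2.5 mL → factor 2.5/0.2 = 12.5
Step 4: 75 μL + 375 μL = 450 μL total → factor 450/75 = 6
Step 5: 25-fold → factor 25
Overall dilution factor = 10 × 25 × 12.5 × 6 × 25 = 4.6875 × 10^5
Stock = 128 PFU/mL × 4.6875 × 10^5 = 6.00 × 10^7 PFU/mL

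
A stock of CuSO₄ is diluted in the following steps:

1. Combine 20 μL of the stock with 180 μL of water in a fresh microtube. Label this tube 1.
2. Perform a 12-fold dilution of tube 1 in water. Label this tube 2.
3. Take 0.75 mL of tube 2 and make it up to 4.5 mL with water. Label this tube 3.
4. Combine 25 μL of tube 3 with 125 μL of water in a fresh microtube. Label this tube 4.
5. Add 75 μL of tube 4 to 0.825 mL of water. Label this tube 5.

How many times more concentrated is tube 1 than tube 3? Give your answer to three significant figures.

Step 1: 20 μL + 180 μL = 200 μL total → factor 200/20 = 10
Step 2: 12-fold → factor 12
Step 3: 0.75 mL brought to 4.5 mL → factor 4.5/0.75 = 6
Dilution factor to tube 1 = 10; to tube 3 = 720
[tube 1]/[tube 3] = (factor to tube 3)/(factor to tube 1) = 720/10 = 72.0

72.0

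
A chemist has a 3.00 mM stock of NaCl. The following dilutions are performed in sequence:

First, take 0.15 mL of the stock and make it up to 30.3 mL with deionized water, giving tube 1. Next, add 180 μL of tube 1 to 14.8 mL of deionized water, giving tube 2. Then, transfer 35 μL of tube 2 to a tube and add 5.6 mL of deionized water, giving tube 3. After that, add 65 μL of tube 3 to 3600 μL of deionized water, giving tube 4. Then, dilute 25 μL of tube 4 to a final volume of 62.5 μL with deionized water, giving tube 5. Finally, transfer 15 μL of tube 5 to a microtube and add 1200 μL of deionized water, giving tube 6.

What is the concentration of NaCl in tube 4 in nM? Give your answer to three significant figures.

Step 1: 0.15 mL brought to 30.3 mL → factor 30.3/0.15 = 202
Step 2: 180 μL + 14.8 mL = 14980 μL total → factor 14980/180 = 83.222
Step 3: 35 μL + 5.6 mL = 5635 μL total → factor 5635/35 = 161
Step 4: 65 μL + 3600 μL = 3665 μL total → factor 3665/65 = 56.385
Dilution factor through tube 4 = 202 × 83.222 × 161 × 56.385 = 1.5261 × 10^8
[tube 4] = 3.00 mM / 1.5261 × 10^8 = 1.966 × 10^-8 mM = 0.0197 nM

0.0197 nM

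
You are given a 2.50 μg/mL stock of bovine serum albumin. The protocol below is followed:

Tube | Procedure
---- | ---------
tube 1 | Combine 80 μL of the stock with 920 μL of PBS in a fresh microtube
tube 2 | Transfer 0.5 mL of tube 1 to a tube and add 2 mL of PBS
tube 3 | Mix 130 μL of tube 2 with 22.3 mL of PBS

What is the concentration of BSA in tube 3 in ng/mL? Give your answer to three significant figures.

Step 1: 80 μL + 920 μL = 1000 μL total → factor 1000/80 = 12.5
Step 2: 0.5 mL + 2 mL = 2.5 mL total → factor 2.5/0.5 = 5
Step 3: 130 μL + 22.3 mL = 22430 μL total → factor 22430/130 = 172.54
Overall dilution factor = 12.5 × 5 × 172.54 = 10784
Final = 2.50 μg/mL / 10784 = 0.0002318 μg/mL = 0.232 ng/mL

0.232 ng/mL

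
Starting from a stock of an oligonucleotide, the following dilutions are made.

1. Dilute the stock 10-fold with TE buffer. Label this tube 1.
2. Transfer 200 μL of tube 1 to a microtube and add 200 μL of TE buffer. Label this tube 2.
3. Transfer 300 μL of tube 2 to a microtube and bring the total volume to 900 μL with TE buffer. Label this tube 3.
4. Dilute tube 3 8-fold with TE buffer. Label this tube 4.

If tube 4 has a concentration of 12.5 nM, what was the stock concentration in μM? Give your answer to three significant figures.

Step 1: 10-fold → factor 10
Step 2: 200 μL + 200 μL = 400 μL total → factor 400/200 = 2
Step 3: 300 μL brought to 900 μL → factor 900/300 = 3
Step 4: 8-fold → factor 8
Overall dilution factor = 10 × 2 × 3 × 8 = 480
Stock = 12.5 nM × 480 = 6000 nM = 6.00 μM

6.00 μM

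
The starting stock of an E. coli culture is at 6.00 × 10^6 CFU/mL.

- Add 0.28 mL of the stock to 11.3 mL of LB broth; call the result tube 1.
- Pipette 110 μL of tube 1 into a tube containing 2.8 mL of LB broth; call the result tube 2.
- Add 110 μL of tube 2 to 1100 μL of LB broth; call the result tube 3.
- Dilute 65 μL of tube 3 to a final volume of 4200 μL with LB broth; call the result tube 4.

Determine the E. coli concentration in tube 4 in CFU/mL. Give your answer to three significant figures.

7.72 CFU/mL

Step 1: 0.28 mL + 11.3 mL = 11.58 mL total → factor 11.58/0.28 = 41.357
Step 2: 110 μL + 2.8 mL = 2910 μL total → factor 2910/110 = 26.455
Step 3: 110 μL + 1100 μL = 1210 μL total → factor 1210/110 = 11
Step 4: 65 μL brought to 4200 μL → factor 4200/65 = 64.615
Overall dilution factor = 41.357 × 26.455 × 11 × 64.615 = 7.7764 × 10^5
Final = 6.00 × 10^6 CFU/mL / 7.7764 × 10^5 = 7.72 CFU/mL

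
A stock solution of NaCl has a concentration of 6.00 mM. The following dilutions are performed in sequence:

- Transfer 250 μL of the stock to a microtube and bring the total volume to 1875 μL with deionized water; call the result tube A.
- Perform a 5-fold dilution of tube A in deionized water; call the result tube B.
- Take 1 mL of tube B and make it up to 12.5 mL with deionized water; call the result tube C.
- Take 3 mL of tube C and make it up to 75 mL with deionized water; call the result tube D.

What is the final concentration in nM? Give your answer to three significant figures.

Step 1: 250 μL brought to 1875 μL → factor 1875/250 = 7.5
Step 2: 5-fold → factor 5
Step 3: 1 mL brought to 12.5 mL → factor 12.5/1 = 12.5
Step 4: 3 mL brought to 75 mL → factor 75/3 = 25
Overall dilution factor = 7.5 × 5 × 12.5 × 25 = 11719
Final = 6.00 mM / 11719 = 0.0005120 mM = 512 nM

512 nM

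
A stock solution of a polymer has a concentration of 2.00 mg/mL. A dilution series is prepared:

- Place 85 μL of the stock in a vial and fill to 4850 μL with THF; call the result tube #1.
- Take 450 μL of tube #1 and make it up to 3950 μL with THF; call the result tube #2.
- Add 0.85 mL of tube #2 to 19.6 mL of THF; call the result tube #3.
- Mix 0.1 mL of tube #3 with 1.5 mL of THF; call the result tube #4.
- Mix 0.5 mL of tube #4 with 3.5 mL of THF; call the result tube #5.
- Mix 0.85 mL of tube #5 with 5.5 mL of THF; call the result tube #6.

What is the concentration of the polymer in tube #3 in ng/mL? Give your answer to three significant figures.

Step 1: 85 μL brought to 4850 μL → factor 4850/85 = 57.059
Step 2: 450 μL brought to 3950 μL → factor 3950/450 = 8.7778
Step 3: 0.85 mL + 19.6 mL = 20.45 mL total → factor 20.45/0.85 = 24.059
Dilution factor through tube #3 = 57.059 × 8.7778 × 24.059 = 12050
[tube #3] = 2.00 mg/mL / 12050 = 0.0001660 mg/mL = 166 ng/mL

166 ng/mL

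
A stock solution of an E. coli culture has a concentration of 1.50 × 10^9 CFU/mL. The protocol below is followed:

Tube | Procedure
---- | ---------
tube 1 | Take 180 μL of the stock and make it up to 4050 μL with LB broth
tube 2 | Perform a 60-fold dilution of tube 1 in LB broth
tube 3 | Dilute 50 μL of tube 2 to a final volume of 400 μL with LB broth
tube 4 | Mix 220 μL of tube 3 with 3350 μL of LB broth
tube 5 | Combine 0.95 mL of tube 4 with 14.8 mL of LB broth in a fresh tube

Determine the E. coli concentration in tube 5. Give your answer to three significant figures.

Step 1: 180 μL brought to 4050 μL → factor 4050/180 = 22.5
Step 2: 60-fold → factor 60
Step 3: 50 μL brought to 400 μL → factor 400/50 = 8
Step 4: 220 μL + 3350 μL = 3570 μL total → factor 3570/220 = 16.227
Step 5: 0.95 mL + 14.8 mL = 15.75 mL total → factor 15.75/0.95 = 16.579
Overall dilution factor = 22.5 × 60 × 8 × 16.227 × 16.579 = 2.9055 × 10^6
Final = 1.50 × 10^9 CFU/mL / 2.9055 × 10^6 = 516 CFU/mL

516 CFU/mL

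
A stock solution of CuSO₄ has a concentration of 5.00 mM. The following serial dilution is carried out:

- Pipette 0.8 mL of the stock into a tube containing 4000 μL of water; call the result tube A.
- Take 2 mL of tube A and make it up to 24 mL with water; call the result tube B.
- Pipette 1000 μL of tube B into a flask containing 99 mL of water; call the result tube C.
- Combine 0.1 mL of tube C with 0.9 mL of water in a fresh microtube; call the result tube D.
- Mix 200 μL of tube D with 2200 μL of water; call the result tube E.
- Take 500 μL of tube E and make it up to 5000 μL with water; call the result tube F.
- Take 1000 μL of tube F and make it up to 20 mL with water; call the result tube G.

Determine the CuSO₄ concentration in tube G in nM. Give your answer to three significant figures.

0.0289 nM

Step 1: 0.8 mL + 4000 μL = 4.8 mL total → factor 4.8/0.8 = 6
Step 2: 2 mL brought to 24 mL → factor 24/2 = 12
Step 3: 1000 μL + 99 mL = 1 × 10^5 μL total → factor 1 × 10^5/1000 = 100
Step 4: 0.1 mL + 0.9 mL = 1 mL total → factor 1/0.1 = 10
Step 5: 200 μL + 2200 μL = 2400 μL total → factor 2400/200 = 12
Step 6: 500 μL brought to 5000 μL → factor 5000/500 = 10
Step 7: 1000 μL brought to 20 mL → factor 20000/1000 = 20
Overall dilution factor = 6 × 12 × 100 × 10 × 12 × 10 × 20 = 1.728 × 10^8
Final = 5.00 mM / 1.728 × 10^8 = 2.894 × 10^-8 mM = 0.0289 nM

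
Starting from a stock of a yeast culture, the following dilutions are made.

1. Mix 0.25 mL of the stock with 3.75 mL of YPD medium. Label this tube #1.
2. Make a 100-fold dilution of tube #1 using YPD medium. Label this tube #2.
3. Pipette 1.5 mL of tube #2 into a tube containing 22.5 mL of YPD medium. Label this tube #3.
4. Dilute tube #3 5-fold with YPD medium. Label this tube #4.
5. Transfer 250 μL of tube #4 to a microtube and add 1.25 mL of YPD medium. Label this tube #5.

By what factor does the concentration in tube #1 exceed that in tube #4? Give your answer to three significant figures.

8.00 × 10^3

Step 1: 0.25 mL + 3.75 mL = 4 mL total → factor 4/0.25 = 16
Step 2: 100-fold → factor 100
Step 3: 1.5 mL + 22.5 mL = 24 mL total → factor 24/1.5 = 16
Step 4: 5-fold → factor 5
Dilution factor to tube #1 = 16; to tube #4 = 1.28 × 10^5
[tube #1]/[tube #4] = (factor to tube #4)/(factor to tube #1) = 1.28 × 10^5/16 = 8.00 × 10^3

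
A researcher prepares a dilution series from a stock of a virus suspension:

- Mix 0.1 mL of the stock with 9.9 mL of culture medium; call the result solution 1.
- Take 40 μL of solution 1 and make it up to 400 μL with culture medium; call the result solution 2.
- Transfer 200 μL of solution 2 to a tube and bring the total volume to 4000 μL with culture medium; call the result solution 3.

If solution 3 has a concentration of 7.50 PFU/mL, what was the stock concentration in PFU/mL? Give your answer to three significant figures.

1.50 × 10^5 PFU/mL

Step 1: 0.1 mL + 9.9 mL = 10 mL total → factor 10/0.1 = 100
Step 2: 40 μL brought to 400 μL → factor 400/40 = 10
Step 3: 200 μL brought to 4000 μL → factor 4000/200 = 20
Overall dilution factor = 100 × 10 × 20 = 20000
Stock = 7.50 PFU/mL × 20000 = 1.50 × 10^5 PFU/mL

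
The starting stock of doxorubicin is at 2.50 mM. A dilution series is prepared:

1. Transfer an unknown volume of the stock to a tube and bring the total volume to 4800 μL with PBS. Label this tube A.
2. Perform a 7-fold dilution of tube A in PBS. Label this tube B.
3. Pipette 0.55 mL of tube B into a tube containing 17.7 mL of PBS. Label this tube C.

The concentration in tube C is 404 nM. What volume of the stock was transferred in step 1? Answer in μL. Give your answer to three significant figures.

180 μL

Step 1: v brought to 4800 μL → factor = 4800 μL/v
Step 2: 7-fold → factor 7
Step 3: 0.55 mL + 17.7 mL = 18.25 mL total → factor 18.25/0.55 = 33.182
Product of known-step factors = 232.27
Overall factor = 2.50 mM / (404 nM) = 6188.1
Step-1 factor = 6188.1 / 232.27 = 26.642
v = 4800 μL / 26.642 = 180 μL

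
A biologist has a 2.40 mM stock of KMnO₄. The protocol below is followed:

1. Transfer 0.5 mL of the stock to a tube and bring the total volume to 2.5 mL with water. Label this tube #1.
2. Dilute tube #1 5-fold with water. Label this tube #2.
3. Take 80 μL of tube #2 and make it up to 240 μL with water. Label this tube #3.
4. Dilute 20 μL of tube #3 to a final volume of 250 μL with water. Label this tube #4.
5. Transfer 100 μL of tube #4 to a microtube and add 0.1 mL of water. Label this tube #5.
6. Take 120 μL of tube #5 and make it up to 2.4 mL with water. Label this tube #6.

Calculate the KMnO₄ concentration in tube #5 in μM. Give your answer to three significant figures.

Step 1: 0.5 mL brought to 2.5 mL → factor 2.5/0.5 = 5
Step 2: 5-fold → factor 5
Step 3: 80 μL brought to 240 μL → factor 240/80 = 3
Step 4: 20 μL brought to 250 μL → factor 250/20 = 12.5
Step 5: 100 μL + 0.1 mL = 200 μL total → factor 200/100 = 2
Dilution factor through tube #5 = 5 × 5 × 3 × 12.5 × 2 = 1875
[tube #5] = 2.40 mM / 1875 = 0.001280 mM = 1.28 μM

1.28 μM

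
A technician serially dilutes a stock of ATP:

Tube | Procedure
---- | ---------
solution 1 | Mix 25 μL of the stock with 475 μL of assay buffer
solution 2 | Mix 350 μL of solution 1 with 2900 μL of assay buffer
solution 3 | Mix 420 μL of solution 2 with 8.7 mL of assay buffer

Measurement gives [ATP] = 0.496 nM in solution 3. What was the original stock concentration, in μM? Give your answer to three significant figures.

Step 1: 25 μL + 475 μL = 500 μL total → factor 500/25 = 20
Step 2: 350 μL + 2900 μL = 3250 μL total → factor 3250/350 = 9.2857
Step 3: 420 μL + 8.7 mL = 9120 μL total → factor 9120/420 = 21.714
Overall dilution factor = 20 × 9.2857 × 21.714 = 4032.7
Stock = 0.496 nM × 4032.7 = 2000 nM = 2.00 μM

2.00 μM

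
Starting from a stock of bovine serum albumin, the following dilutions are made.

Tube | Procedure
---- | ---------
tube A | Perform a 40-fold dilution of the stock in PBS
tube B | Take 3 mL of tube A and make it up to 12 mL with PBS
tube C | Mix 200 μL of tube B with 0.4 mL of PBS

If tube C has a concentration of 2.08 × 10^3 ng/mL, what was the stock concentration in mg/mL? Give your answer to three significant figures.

0.998 mg/mL

Step 1: 40-fold → factor 40
Step 2: 3 mL brought to 12 mL → factor 12/3 = 4
Step 3: 200 μL + 0.4 mL = 600 μL total → factor 600/200 = 3
Overall dilution factor = 40 × 4 × 3 = 480
Stock = 2.08 × 10^3 ng/mL × 480 = 9.984 × 10^5 ng/mL = 0.998 mg/mL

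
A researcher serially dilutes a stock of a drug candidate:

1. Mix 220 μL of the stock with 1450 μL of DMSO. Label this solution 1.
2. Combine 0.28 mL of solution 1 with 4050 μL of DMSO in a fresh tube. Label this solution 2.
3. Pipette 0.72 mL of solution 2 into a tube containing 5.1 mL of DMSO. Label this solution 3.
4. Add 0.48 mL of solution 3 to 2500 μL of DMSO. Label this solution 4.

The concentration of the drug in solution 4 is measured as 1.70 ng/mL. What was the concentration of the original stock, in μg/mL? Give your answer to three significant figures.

10.0 μg/mL

Step 1: 220 μL + 1450 μL = 1670 μL total → factor 1670/220 = 7.5909
Step 2: 0.28 mL + 4050 μL = 4.33 mL total → factor 4.33/0.28 = 15.464
Step 3: 0.72 mL + 5.1 mL = 5.82 mL total → factor 5.82/0.72 = 8.0833
Step 4: 0.48 mL + 2500 μL = 2.98 mL total → factor 2.98/0.48 = 6.2083
Overall dilution factor = 7.5909 × 15.464 × 8.0833 × 6.2083 = 5891
Stock = 1.70 ng/mL × 5891 = 1.001 × 10^4 ng/mL = 10.0 μg/mL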